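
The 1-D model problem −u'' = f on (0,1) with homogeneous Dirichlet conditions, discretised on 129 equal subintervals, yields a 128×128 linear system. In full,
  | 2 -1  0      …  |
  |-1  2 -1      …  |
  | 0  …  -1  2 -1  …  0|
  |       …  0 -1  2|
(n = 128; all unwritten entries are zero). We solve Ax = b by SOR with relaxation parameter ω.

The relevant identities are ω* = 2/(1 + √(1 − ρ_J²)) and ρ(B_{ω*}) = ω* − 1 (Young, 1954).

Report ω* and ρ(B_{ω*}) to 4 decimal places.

spectrum of D⁻¹(L+U) = {cos(kπ/129) : 1≤k≤128}; ρ_J = cos(π/129) = 0.9997.
root = sin(π/129) = 0.02435  (since 1−cos² = sin²).
ω* = 2 / (1 + 0.02435) = 2 / 1.02435 ≈ 1.9525.
ρ_SOR = ω* − 1 = 1.9525 − 1 = 0.9525.

ω* = 1.9525, ρ_SOR = 0.9525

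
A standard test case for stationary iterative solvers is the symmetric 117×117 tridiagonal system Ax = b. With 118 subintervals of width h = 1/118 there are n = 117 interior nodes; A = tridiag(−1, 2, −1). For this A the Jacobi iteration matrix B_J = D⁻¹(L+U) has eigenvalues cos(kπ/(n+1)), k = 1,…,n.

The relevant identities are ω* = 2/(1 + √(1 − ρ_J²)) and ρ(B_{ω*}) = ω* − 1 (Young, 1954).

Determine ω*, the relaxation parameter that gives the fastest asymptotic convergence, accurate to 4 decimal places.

With n=117, ρ(Jacobi) = cos(π/118) = 0.9996.
√(1−ρ_J²) = |sin(π/118)| = 0.02662
Young: ω* = 2/(1+√(1−ρ_J²)) = 2/(1+0.02662) = 2/1.02662 = 1.9481.
[ρ_SOR] ω* − 1 = 0.9481.

ω* = 1.9481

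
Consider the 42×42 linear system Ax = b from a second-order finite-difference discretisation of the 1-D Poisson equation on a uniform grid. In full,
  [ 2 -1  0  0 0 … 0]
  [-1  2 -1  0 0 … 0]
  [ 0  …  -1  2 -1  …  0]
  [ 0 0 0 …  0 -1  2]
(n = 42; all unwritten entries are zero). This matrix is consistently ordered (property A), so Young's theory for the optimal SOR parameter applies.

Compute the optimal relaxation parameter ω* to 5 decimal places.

[ρ_J] n=42: ρ(B_J) = cos(π/(n+1)) = cos(π/43) = 0.99733.
root = sin(π/43) = 0.072995  (since 1−cos² = sin²).
Young: ω* = 2/(1+√(1−ρ_J²)) = 2/(1+0.072995) = 2/1.072995 = 1.86394.
and ρ(B_{ω*}) = 1.86394 − 1 = 0.86394.

ω* = 1.86394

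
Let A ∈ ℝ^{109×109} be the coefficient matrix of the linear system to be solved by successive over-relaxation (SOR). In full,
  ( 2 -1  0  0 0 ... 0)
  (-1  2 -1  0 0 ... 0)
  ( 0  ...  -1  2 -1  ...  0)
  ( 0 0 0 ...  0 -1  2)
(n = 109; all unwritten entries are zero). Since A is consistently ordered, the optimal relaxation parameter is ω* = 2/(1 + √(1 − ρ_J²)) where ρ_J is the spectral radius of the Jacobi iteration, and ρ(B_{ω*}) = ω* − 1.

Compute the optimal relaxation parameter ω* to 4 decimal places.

ω* = 1.9445

B_J for the 109×109 system has eigenvalues cos(kπ/110); ρ_J = cos(π/110) = 0.9996.
√(1−ρ_J²) simplifies to sin(π/110) = 0.02856.
ω* = 2/(1+0.02856) = 1.9445
ρ_SOR = ω* − 1 = 1.9445 − 1 = 0.9445.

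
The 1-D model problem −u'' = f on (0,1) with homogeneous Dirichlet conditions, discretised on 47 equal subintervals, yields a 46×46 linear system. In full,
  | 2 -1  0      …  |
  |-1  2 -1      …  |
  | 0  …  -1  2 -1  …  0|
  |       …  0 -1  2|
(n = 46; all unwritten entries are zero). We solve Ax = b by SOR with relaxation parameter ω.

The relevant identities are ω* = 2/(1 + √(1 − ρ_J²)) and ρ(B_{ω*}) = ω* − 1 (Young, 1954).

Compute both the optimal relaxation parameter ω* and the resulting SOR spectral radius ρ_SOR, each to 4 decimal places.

n=46: λ(B_J) = 1 − λ(A)/2 = cos(kπ/47); k=1 gives ρ_J = 0.9978.
1 − cos²(π/47) = sin²(π/47) ⇒ √(1−ρ_J²) = sin(π/47) = 0.06679.
ω* = 2/(1+0.06679) = 1.8748
ρ_SOR = ω* − 1 ≈ 0.8748.

ω* = 1.8748, ρ_SOR = 0.8748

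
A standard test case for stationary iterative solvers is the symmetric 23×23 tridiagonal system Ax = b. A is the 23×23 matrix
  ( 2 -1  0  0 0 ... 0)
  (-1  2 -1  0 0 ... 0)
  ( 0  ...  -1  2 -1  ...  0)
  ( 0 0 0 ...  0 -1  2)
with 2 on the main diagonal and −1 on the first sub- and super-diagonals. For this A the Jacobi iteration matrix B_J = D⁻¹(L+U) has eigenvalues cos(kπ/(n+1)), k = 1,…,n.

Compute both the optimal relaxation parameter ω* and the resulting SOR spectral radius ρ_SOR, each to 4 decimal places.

ω* = 1.7691, ρ_SOR = 0.7691

With n=23, ρ(Jacobi) = cos(π/24) = 0.9914.
√(1−ρ_J²) = |sin(π/24)| = 0.13053
Young: ω* = 2/(1+√(1−ρ_J²)) = 2/(1+0.13053) = 2/1.13053 = 1.7691.
At ω = 1.7691 every |λ(B_ω)| = ω−1, so ρ_SOR = 0.7691.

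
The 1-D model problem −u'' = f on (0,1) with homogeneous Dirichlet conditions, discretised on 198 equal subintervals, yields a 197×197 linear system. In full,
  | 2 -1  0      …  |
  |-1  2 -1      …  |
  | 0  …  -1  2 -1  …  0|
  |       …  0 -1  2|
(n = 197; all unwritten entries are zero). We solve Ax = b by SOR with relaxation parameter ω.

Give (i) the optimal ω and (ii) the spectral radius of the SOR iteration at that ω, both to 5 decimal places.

spectrum of D⁻¹(L+U) = {cos(kπ/198) : 1≤k≤197}; ρ_J = cos(π/198) = 0.99987.
√(1 − cos²(π/198)) = sin(π/198) ≈ 0.015866.
So ω* = 2/1.015866 = 1.96876 (Young).
ρ(B_{ω*}) = ω*−1 = 0.96876

ω* = 1.96876, ρ_SOR = 0.96876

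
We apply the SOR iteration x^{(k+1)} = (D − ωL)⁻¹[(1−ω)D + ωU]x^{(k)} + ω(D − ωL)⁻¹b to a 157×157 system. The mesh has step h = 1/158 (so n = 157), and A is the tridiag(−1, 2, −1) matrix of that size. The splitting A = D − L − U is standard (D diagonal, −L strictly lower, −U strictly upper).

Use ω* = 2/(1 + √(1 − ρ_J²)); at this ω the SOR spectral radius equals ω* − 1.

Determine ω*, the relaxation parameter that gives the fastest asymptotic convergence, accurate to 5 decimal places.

ω* = 1.96101

ρ_J = max_k |cos(kπ/158)| = cos(π/158) = 0.99980
√(1−ρ_J²) = |sin(π/158)| = 0.019882
So ω* = 2/1.019882 = 1.96101 (Young).
ρ_SOR = ω* − 1 ≈ 0.96101.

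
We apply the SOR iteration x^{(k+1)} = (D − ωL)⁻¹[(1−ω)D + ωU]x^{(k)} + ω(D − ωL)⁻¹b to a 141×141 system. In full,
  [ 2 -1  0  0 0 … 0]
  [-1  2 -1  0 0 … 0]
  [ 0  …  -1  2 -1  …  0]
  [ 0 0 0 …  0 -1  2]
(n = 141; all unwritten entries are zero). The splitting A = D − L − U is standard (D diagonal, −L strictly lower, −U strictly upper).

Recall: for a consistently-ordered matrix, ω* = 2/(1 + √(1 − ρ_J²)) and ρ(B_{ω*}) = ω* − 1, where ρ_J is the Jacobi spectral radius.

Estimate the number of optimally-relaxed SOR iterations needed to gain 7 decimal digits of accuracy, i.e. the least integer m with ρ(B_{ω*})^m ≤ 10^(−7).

m = 365

spectrum of D⁻¹(L+U) = {cos(kπ/142) : 1≤k≤141}; ρ_J = cos(π/142) = 0.9997553.
1 − cos²(π/142) = sin²(π/142) ⇒ √(1−ρ_J²) = sin(π/142) = 0.0221221.
ω* = 2 / (1 + 0.0221221) = 2 / 1.0221221 ≈ 1.9567134.
At ω = 1.9567134 every |λ(B_ω)| = ω−1, so ρ_SOR = 0.9567134.
Need (0.9567134)^m ≤ 10^(−7): m ≥ 7·ln10/|ln 0.9567134| = 16.1181/0.0442514 = 364.239 ⇒ m = 365.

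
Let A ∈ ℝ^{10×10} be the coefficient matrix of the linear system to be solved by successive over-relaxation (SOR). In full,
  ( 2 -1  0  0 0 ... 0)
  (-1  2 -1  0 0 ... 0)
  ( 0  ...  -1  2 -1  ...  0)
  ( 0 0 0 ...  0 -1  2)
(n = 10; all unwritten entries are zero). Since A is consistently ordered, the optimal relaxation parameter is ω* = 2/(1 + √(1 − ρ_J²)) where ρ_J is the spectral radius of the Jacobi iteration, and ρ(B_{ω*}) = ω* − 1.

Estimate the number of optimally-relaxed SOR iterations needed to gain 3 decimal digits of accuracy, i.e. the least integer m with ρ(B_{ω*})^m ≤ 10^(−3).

m = 12

spectrum of D⁻¹(L+U) = {cos(kπ/11) : 1≤k≤10}; ρ_J = cos(π/11) = 0.9594930.
√(1−ρ_J²) simplifies to sin(π/11) = 0.2817326.
Young: ω* = 2/(1+√(1−ρ_J²)) = 2/(1+0.2817326) = 2/1.2817326 = 1.5603879.
[ρ_SOR] ω* − 1 = 0.5603879.
ρ_SOR^m ≤ 10^(−3) ⇔ m ≥ 3·ln10/(−ln 0.5603879) = 6.90776/0.579126 = 11.928; m = ⌈11.928⌉ = 12.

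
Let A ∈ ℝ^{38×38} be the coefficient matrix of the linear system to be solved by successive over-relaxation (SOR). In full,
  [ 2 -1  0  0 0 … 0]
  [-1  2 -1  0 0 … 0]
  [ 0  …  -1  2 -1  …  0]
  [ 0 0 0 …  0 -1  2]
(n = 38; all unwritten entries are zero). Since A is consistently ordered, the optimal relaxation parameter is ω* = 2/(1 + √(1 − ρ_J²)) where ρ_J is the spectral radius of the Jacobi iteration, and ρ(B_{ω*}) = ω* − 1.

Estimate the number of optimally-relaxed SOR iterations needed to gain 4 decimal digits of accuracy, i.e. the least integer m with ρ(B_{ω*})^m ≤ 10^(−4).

ρ_J = max_k |cos(kπ/39)| = cos(π/39) = 0.9967573
√(1−ρ_J²) simplifies to sin(π/39) = 0.0804666.
ω* = 2/(1+0.0804666) = 1.8510521
At ω = 1.8510521 every |λ(B_ω)| = ω−1, so ρ_SOR = 0.8510521.
m ≥ 4·ln10 / (−ln 0.8510521) = 57.107; smallest integer m = 58.

m = 58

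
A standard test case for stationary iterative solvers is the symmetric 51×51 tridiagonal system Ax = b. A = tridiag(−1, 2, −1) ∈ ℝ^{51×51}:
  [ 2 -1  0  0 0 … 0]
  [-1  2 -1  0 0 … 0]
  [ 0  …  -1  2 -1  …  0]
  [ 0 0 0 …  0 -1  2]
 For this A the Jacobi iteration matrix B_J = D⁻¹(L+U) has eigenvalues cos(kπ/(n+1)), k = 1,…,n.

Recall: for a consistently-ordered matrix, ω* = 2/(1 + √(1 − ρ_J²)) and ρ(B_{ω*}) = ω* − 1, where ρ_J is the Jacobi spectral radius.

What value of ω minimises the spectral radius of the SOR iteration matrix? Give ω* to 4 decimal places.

½·tridiag(1,0,1) at n=51: λ_k = cos(kπ/52); max |λ| at k=1 ⇒ ρ_J = cos(π/52) ≈ 0.9982.
√(1−ρ_J²) simplifies to sin(π/52) = 0.06038.
ω* = 2 / (1 + 0.06038) = 2 / 1.06038 ≈ 1.8861.
ρ(B_{ω*}) = ω*−1 = 0.8861

ω* = 1.8861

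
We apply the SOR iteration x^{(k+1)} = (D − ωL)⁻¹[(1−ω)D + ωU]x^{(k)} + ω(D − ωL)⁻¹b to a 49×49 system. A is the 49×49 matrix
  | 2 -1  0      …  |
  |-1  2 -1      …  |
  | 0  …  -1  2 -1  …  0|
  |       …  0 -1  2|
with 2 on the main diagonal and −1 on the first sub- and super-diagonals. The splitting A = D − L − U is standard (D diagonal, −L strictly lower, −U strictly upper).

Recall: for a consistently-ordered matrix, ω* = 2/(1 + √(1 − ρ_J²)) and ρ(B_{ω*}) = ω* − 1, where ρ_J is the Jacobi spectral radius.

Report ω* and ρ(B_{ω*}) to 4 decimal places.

ω* = 1.8818, ρ_SOR = 0.8818

½·tridiag(1,0,1) at n=49: λ_k = cos(kπ/50); max |λ| at k=1 ⇒ ρ_J = cos(π/50) ≈ 0.9980.
√(1 − cos²(π/50)) = sin(π/50) ≈ 0.06279.
ω* = 2/(1+0.06279) = 1.8818
ρ(B_{ω*}) = ω*−1 = 0.8818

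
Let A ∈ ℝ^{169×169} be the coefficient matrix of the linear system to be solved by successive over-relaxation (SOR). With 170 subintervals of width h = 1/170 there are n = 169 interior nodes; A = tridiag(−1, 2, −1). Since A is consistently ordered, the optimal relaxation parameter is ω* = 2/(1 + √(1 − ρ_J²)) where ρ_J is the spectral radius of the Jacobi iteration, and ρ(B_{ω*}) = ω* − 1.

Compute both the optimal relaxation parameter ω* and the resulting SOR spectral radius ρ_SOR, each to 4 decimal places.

ω* = 1.9637, ρ_SOR = 0.9637

n=169: λ(B_J) = 1 − λ(A)/2 = cos(kπ/170); k=1 gives ρ_J = 0.9998.
√(1−ρ_J²) = |sin(π/170)| = 0.01848
So ω* = 2/1.01848 = 1.9637 (Young).
Hence ρ(B_{ω*}) = 1.9637 − 1 = 0.9637.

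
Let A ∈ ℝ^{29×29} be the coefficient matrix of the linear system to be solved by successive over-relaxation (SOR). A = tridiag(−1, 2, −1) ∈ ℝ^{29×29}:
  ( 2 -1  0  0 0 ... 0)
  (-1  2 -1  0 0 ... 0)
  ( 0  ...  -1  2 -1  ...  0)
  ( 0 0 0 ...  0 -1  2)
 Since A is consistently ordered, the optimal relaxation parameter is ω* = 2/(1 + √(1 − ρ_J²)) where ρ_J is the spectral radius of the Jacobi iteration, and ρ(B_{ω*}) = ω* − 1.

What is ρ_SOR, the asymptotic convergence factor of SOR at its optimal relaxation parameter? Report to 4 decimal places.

ρ_SOR = 0.8107

n=29: λ(B_J) = 1 − λ(A)/2 = cos(kπ/30); k=1 gives ρ_J = 0.9945.
root = sin(π/30) = 0.10453  (since 1−cos² = sin²).
Then 2/(1+√(1−ρ_J²)) = 2/(1+0.10453); ω* = 2/1.10453 = 1.8107.
[ρ_SOR] ω* − 1 = 0.8107.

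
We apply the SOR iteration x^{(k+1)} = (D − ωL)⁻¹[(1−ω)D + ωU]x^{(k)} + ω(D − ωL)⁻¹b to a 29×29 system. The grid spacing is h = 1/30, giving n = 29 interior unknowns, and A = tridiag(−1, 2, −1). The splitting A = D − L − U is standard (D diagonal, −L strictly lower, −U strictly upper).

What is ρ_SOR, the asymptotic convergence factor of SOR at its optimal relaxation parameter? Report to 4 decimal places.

½·tridiag(1,0,1) at n=29: λ_k = cos(kπ/30); max |λ| at k=1 ⇒ ρ_J = cos(π/30) ≈ 0.9945.
√(1−ρ_J²) = |sin(π/30)| = 0.10453
ω* = 2/(1+0.10453) = 1.8107
and ρ(B_{ω*}) = 1.8107 − 1 = 0.8107.

ρ_SOR = 0.8107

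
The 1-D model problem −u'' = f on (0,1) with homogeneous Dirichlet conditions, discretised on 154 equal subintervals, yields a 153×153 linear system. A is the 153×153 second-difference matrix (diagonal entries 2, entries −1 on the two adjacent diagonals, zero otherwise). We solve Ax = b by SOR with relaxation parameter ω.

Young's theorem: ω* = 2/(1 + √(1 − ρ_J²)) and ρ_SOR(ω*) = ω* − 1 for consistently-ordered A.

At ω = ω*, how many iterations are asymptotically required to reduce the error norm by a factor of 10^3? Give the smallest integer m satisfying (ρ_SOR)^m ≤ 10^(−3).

m = 170

½·tridiag(1,0,1) at n=153: λ_k = cos(kπ/154); max |λ| at k=1 ⇒ ρ_J = cos(π/154) ≈ 0.9997919.
√(1−ρ_J²) simplifies to sin(π/154) = 0.0203985.
ω* = 2/(1+0.0203985) = 1.9600186
ρ_SOR = ω* − 1 ≈ 0.9600186.
m ≥ 3·ln10 / (−ln 0.9600186) = 169.297; smallest integer m = 170.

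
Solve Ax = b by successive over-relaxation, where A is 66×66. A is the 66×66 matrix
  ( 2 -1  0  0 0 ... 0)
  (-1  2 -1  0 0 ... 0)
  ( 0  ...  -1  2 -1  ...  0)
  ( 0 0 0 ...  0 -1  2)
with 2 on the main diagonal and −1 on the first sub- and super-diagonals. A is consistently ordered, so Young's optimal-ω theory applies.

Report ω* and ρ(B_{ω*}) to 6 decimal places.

ω* = 1.910453, ρ_SOR = 0.910453

B_J for the 66×66 system has eigenvalues cos(kπ/67); ρ_J = cos(π/67) = 0.998901.
1 − cos²(π/67) = sin²(π/67) ⇒ √(1−ρ_J²) = sin(π/67) = 0.0468723.
ω* = 2/(1+0.0468723) = 1.910453
ρ_SOR = ω* − 1 ≈ 0.910453.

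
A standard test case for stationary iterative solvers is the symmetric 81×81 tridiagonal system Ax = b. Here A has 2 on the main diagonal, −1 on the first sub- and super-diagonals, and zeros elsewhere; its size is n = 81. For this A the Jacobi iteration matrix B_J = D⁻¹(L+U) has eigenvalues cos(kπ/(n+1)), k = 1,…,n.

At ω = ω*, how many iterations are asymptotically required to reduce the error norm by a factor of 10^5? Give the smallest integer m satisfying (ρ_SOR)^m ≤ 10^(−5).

m = 151

spectrum of D⁻¹(L+U) = {cos(kπ/82) : 1≤k≤81}; ρ_J = cos(π/82) = 0.9992662.
√(1−ρ_J²) = |sin(π/82)| = 0.0383027
ω* = 2/(1+0.0383027) = 1.9262206
Hence ρ(B_{ω*}) = 1.9262206 − 1 = 0.9262206.
m ≥ 5·ln10 / (−ln 0.9262206) = 150.215; smallest integer m = 151.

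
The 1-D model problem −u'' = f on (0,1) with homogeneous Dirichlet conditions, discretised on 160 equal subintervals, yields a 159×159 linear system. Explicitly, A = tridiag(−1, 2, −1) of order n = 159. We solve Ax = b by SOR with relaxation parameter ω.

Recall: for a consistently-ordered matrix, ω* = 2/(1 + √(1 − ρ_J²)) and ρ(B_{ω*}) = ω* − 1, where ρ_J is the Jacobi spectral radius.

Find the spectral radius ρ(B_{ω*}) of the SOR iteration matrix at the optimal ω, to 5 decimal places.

[ρ_J] n=159: ρ(B_J) = cos(π/(n+1)) = cos(π/160) = 0.99981.
√(1−ρ_J²) simplifies to sin(π/160) = 0.019634.
[ω*] 2 ÷ (1 + 0.019634) = 2 ÷ 1.019634 = 1.96149.
Hence ρ(B_{ω*}) = 1.96149 − 1 = 0.96149.

ρ_SOR = 0.96149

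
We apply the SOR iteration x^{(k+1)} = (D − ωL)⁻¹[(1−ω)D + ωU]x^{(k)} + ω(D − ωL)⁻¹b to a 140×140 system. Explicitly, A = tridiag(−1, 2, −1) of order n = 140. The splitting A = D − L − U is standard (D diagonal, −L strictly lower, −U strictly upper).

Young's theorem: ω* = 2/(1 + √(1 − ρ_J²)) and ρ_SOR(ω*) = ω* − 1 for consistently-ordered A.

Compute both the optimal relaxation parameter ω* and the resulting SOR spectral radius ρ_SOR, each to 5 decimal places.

ω* = 1.95641, ρ_SOR = 0.95641

½·tridiag(1,0,1) at n=140: λ_k = cos(kπ/141); max |λ| at k=1 ⇒ ρ_J = cos(π/141) ≈ 0.99975.
√(1−ρ_J²) = |sin(π/141)| = 0.022279
Then 2/(1+√(1−ρ_J²)) = 2/(1+0.022279); ω* = 2/1.022279 = 1.95641.
Hence ρ(B_{ω*}) = 1.95641 − 1 = 0.95641.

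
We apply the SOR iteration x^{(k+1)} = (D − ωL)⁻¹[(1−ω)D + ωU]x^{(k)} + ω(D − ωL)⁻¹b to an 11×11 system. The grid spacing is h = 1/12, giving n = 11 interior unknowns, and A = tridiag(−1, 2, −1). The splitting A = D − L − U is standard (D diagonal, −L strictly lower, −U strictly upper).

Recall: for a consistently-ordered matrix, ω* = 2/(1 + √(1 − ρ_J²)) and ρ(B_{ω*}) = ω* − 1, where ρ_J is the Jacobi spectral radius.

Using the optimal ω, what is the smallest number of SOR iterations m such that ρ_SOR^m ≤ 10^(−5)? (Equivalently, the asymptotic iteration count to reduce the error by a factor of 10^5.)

½·tridiag(1,0,1) at n=11: λ_k = cos(kπ/12); max |λ| at k=1 ⇒ ρ_J = cos(π/12) ≈ 0.9659258.
√(1−ρ_J²) simplifies to sin(π/12) = 0.2588190.
[ω*] 2 ÷ (1 + 0.2588190) = 2 ÷ 1.2588190 = 1.5887908.
Hence ρ(B_{ω*}) = 1.5887908 − 1 = 0.5887908.
Need (0.5887908)^m ≤ 10^(−5): m ≥ 5·ln10/|ln 0.5887908| = 11.5129/0.529684 = 21.735 ⇒ m = 22.

m = 22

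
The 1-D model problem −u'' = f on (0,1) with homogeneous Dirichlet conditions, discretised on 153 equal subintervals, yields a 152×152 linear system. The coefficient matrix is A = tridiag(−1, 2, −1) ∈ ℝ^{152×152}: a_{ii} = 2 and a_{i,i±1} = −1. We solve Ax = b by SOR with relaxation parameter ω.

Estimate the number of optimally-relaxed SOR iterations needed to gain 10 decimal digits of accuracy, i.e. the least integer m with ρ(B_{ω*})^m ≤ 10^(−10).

m = 561

[ρ_J] n=152: ρ(B_J) = cos(π/(n+1)) = cos(π/153) = 0.9997892.
√(1 − cos²(π/153)) = sin(π/153) ≈ 0.0205318.
[ω*] 2 ÷ (1 + 0.0205318) = 2 ÷ 1.0205318 = 1.9597625.
ρ_SOR = ω* − 1 ≈ 0.9597625.
Need (0.9597625)^m ≤ 10^(−10): m ≥ 10·ln10/|ln 0.9597625| = 23.0259/0.0410694 = 560.658 ⇒ m = 561.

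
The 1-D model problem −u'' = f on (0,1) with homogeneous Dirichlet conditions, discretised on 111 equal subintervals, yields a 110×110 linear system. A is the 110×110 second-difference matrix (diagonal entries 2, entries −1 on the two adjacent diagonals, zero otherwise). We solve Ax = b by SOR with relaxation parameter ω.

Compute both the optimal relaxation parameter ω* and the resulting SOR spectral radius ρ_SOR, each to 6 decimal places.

ω* = 1.944960, ρ_SOR = 0.944960

n=110: λ(B_J) = 1 − λ(A)/2 = cos(kπ/111); k=1 gives ρ_J = 0.999600.
√(1−ρ_J²) = |sin(π/111)| = 0.0282989
ω* = 2/(1 + 0.0282989) = 2/1.0282989 = 1.944960.
ρ_SOR = ω* − 1 ≈ 0.944960.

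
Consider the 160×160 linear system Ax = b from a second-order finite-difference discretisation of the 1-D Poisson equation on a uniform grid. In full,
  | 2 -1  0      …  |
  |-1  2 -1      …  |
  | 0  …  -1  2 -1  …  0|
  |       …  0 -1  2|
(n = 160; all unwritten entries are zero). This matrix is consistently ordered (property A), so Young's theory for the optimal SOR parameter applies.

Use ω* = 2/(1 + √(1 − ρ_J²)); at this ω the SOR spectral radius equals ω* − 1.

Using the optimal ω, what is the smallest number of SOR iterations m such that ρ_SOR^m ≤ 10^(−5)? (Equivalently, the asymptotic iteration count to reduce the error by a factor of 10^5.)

With n=160, ρ(Jacobi) = cos(π/161) = 0.9998096.
√(1−ρ_J²) = |sin(π/161)| = 0.0195118
So ω* = 2/1.0195118 = 1.9617232 (Young).
ρ(B_{ω*}) = ω*−1 = 0.9617232
m ≥ 5·ln10 / (−ln 0.9617232) = 294.986; smallest integer m = 295.

m = 295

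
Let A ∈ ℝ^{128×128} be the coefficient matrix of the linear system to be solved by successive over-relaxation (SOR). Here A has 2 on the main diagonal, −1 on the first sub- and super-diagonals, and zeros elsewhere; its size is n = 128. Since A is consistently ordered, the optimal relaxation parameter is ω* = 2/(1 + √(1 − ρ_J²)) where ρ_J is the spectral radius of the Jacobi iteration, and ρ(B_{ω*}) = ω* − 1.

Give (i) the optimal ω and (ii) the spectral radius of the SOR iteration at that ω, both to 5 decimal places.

ω* = 1.95246, ρ_SOR = 0.95246

½·tridiag(1,0,1) at n=128: λ_k = cos(kπ/129); max |λ| at k=1 ⇒ ρ_J = cos(π/129) ≈ 0.99970.
√(1 − cos²(π/129)) = sin(π/129) ≈ 0.024351.
Young: ω* = 2/(1+√(1−ρ_J²)) = 2/(1+0.024351) = 2/1.024351 = 1.95246.
ρ_SOR = ω* − 1 ≈ 0.95246.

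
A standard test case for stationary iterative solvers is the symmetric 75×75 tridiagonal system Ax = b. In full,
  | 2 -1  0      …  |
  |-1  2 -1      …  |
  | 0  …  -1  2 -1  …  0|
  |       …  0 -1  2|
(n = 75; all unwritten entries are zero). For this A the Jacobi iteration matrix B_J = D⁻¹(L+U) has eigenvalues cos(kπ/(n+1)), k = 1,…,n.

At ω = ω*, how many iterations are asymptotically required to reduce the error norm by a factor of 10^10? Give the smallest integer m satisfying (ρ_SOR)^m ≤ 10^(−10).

B_J for the 75×75 system has eigenvalues cos(kπ/76); ρ_J = cos(π/76) = 0.9991458.
root = sin(π/76) = 0.0413250  (since 1−cos² = sin²).
ω* = 2/(1+0.0413250) = 1.9206300
ρ(B_{ω*}) = ω*−1 = 0.9206300
m ≥ 10·ln10 / (−ln 0.9206300) = 278.437; smallest integer m = 279.

m = 279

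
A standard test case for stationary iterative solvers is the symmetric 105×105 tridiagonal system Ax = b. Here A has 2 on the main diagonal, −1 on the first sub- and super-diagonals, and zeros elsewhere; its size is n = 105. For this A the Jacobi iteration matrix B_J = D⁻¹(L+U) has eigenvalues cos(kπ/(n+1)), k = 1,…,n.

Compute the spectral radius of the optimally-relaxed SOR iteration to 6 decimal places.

With n=105, ρ(Jacobi) = cos(π/106) = 0.999561.
√(1−ρ_J²) simplifies to sin(π/106) = 0.0296333.
ω* = 2/(1+0.0296333) = 1.942439
and ρ(B_{ω*}) = 1.942439 − 1 = 0.942439.

ρ_SOR = 0.942439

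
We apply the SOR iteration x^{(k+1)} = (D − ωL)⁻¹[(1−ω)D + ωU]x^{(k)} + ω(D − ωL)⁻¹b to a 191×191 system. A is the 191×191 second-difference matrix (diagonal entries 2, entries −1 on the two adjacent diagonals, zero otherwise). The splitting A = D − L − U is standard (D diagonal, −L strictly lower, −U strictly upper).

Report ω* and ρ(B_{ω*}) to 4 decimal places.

ω* = 1.9678, ρ_SOR = 0.9678

With n=191, ρ(Jacobi) = cos(π/192) = 0.9999.
√(1 − cos²(π/192)) = sin(π/192) ≈ 0.01636.
ω* = 2/(1 + 0.01636) = 2/1.01636 = 1.9678.
ρ_SOR = ω* − 1 ≈ 0.9678.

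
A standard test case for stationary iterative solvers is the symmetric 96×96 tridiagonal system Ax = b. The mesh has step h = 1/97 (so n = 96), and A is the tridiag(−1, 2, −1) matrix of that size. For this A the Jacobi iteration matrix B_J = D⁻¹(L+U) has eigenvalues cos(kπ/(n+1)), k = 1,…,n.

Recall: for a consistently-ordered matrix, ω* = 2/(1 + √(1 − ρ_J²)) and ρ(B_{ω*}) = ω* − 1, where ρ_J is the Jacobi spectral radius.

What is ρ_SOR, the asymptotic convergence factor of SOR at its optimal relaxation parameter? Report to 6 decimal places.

ρ_J = max_k |cos(kπ/97)| = cos(π/97) = 0.999476
1 − cos²(π/97) = sin²(π/97) ⇒ √(1−ρ_J²) = sin(π/97) = 0.0323819.
ω* = 2 / (1 + 0.0323819) = 2 / 1.0323819 ≈ 1.937268.
ρ(B_{ω*}) = ω*−1 = 0.937268

ρ_SOR = 0.937268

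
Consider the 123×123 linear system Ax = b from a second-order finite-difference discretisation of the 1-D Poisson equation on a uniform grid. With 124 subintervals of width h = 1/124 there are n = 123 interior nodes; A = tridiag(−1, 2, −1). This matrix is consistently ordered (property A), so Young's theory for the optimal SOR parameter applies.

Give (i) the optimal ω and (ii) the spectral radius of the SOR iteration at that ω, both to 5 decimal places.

ω* = 1.95059, ρ_SOR = 0.95059

n=123: λ(B_J) = 1 − λ(A)/2 = cos(kπ/124); k=1 gives ρ_J = 0.99968.
√(1−ρ_J²) = |sin(π/124)| = 0.025333
ω* = 2/(1+0.025333) = 1.95059
ρ_SOR = ω* − 1 = 1.95059 − 1 = 0.95059.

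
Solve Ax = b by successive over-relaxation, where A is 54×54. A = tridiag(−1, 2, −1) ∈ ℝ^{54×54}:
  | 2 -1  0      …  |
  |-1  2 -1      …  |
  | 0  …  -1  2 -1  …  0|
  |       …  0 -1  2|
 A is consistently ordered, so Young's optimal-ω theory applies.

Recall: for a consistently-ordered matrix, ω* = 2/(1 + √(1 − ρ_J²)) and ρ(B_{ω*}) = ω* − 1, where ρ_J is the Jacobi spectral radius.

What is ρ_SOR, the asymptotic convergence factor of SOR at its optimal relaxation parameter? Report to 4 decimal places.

ρ_SOR = 0.8920

[ρ_J] n=54: ρ(B_J) = cos(π/(n+1)) = cos(π/55) = 0.9984.
1 − cos²(π/55) = sin²(π/55) ⇒ √(1−ρ_J²) = sin(π/55) = 0.05709.
ω* = 2 / (1 + 0.05709) = 2 / 1.05709 ≈ 1.8920.
and ρ(B_{ω*}) = 1.8920 − 1 = 0.8920.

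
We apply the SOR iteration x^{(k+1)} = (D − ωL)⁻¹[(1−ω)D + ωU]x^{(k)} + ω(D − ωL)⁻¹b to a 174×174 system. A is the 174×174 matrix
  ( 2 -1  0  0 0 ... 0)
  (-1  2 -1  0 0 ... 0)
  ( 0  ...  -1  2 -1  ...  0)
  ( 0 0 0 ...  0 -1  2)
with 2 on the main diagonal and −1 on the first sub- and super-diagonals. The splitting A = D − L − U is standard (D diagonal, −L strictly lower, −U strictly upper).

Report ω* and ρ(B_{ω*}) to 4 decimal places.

[ρ_J] n=174: ρ(B_J) = cos(π/(n+1)) = cos(π/175) = 0.9998.
√(1−ρ_J²) = |sin(π/175)| = 0.01795
ω* = 2/(1+0.01795) = 1.9647
and ρ(B_{ω*}) = 1.9647 − 1 = 0.9647.

ω* = 1.9647, ρ_SOR = 0.9647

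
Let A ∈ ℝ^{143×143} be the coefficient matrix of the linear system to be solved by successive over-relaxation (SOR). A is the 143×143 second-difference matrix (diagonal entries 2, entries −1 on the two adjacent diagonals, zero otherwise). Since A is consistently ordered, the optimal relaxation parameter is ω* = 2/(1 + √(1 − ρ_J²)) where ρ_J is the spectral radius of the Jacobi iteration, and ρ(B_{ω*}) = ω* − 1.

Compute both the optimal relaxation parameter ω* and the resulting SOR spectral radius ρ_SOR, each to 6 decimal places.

ω* = 1.957302, ρ_SOR = 0.957302

ρ_J = max_k |cos(kπ/144)| = cos(π/144) = 0.999762
1 − cos²(π/144) = sin²(π/144) ⇒ √(1−ρ_J²) = sin(π/144) = 0.0218149.
[ω*] 2 ÷ (1 + 0.0218149) = 2 ÷ 1.0218149 = 1.957302.
At ω = 1.957302 every |λ(B_ω)| = ω−1, so ρ_SOR = 0.957302.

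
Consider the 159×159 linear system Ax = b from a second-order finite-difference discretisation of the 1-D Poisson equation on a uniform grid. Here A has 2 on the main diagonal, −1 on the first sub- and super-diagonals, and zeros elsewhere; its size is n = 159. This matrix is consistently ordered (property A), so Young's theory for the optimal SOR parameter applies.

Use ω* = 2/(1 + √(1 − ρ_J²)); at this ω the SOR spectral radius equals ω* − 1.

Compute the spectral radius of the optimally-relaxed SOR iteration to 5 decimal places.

ρ_SOR = 0.96149

½·tridiag(1,0,1) at n=159: λ_k = cos(kπ/160); max |λ| at k=1 ⇒ ρ_J = cos(π/160) ≈ 0.99981.
root = sin(π/160) = 0.019634  (since 1−cos² = sin²).
Young: ω* = 2/(1+√(1−ρ_J²)) = 2/(1+0.019634) = 2/1.019634 = 1.96149.
and ρ(B_{ω*}) = 1.96149 − 1 = 0.96149.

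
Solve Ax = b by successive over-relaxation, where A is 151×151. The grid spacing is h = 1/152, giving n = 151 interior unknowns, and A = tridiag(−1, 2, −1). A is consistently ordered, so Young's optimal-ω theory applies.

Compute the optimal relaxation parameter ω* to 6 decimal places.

With n=151, ρ(Jacobi) = cos(π/152) = 0.999786.
root = sin(π/152) = 0.0206669  (since 1−cos² = sin²).
So ω* = 2/1.0206669 = 1.959503 (Young).
Hence ρ(B_{ω*}) = 1.959503 − 1 = 0.959503.

ω* = 1.959503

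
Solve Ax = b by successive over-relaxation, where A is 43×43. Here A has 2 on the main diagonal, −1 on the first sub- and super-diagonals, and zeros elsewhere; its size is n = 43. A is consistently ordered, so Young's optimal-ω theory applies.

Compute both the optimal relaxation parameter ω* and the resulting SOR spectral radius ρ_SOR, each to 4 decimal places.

ω* = 1.8668, ρ_SOR = 0.8668

With n=43, ρ(Jacobi) = cos(π/44) = 0.9975.
√(1−ρ_J²) = |sin(π/44)| = 0.07134
Then 2/(1+√(1−ρ_J²)) = 2/(1+0.07134); ω* = 2/1.07134 = 1.8668.
Hence ρ(B_{ω*}) = 1.8668 − 1 = 0.8668.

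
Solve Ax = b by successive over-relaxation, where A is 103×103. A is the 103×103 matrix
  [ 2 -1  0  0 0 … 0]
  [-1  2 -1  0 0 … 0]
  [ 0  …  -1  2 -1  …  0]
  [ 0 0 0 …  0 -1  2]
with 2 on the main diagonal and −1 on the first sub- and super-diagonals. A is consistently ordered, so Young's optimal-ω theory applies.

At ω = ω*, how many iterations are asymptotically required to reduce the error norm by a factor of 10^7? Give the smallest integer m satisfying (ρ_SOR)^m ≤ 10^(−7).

m = 267

spectrum of D⁻¹(L+U) = {cos(kπ/104) : 1≤k≤103}; ρ_J = cos(π/104) = 0.9995438.
root = sin(π/104) = 0.0302030  (since 1−cos² = sin²).
ω* = 2/(1+0.0302030) = 1.9413650
ρ_SOR = ω* − 1 = 1.9413650 − 1 = 0.9413650.
Need (0.9413650)^m ≤ 10^(−7): m ≥ 7·ln10/|ln 0.9413650| = 16.1181/0.0604243 = 266.749 ⇒ m = 267.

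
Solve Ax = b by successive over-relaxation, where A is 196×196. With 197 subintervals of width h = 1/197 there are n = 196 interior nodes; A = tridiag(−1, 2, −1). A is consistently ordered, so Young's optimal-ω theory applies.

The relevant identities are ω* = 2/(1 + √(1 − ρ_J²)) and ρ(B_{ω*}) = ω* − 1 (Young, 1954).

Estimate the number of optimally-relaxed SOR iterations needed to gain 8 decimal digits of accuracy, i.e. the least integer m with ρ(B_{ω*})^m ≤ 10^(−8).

m = 578

spectrum of D⁻¹(L+U) = {cos(kπ/197) : 1≤k≤196}; ρ_J = cos(π/197) = 0.9998728.
√(1 − cos²(π/197)) = sin(π/197) ≈ 0.0159465.
So ω* = 2/1.0159465 = 1.9686076 (Young).
[ρ_SOR] ω* − 1 = 0.9686076.
For 8 digits: m = 8·ln10 / (−ln 0.9686076) = 18.4207/0.0318957 = 577.529; round up → m = 578.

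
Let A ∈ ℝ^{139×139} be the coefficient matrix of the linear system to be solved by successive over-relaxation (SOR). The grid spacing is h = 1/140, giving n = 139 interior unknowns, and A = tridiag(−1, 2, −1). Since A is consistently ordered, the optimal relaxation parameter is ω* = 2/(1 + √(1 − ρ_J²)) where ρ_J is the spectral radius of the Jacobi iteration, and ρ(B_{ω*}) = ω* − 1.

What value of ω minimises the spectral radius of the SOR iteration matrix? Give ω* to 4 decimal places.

spectrum of D⁻¹(L+U) = {cos(kπ/140) : 1≤k≤139}; ρ_J = cos(π/140) = 0.9997.
1 − cos²(π/140) = sin²(π/140) ⇒ √(1−ρ_J²) = sin(π/140) = 0.02244.
ω* = 2/(1+0.02244) = 1.9561
ρ_SOR = ω* − 1 ≈ 0.9561.

ω* = 1.9561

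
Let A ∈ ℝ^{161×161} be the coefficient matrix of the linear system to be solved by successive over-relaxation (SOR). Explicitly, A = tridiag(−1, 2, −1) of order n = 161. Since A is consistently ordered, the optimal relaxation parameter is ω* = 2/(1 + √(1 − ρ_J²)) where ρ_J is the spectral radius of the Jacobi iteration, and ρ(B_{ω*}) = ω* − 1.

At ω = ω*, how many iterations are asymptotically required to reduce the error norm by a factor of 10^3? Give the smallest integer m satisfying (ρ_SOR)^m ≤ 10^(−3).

m = 179

spectrum of D⁻¹(L+U) = {cos(kπ/162) : 1≤k≤161}; ρ_J = cos(π/162) = 0.9998120.
√(1−ρ_J²) = |sin(π/162)| = 0.0193913
ω* = 2/(1 + 0.0193913) = 2/1.0193913 = 1.9619551.
ρ(B_{ω*}) = ω*−1 = 0.9619551
ρ_SOR^m ≤ 10^(−3) ⇔ m ≥ 3·ln10/(−ln 0.9619551) = 6.90776/0.0387875 = 178.092; m = ⌈178.092⌉ = 179.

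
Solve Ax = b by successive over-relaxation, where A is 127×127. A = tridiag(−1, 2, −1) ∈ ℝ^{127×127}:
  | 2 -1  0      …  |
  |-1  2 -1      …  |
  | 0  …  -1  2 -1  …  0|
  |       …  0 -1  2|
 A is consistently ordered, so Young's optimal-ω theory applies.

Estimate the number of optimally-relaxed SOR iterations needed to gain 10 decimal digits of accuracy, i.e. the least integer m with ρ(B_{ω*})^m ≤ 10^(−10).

B_J for the 127×127 system has eigenvalues cos(kπ/128); ρ_J = cos(π/128) = 0.9996988.
root = sin(π/128) = 0.0245412  (since 1−cos² = sin²).
ω* = 2/(1 + 0.0245412) = 2/1.0245412 = 1.9520933.
Hence ρ(B_{ω*}) = 1.9520933 − 1 = 0.9520933.
(0.9520933)^m ≤ 10^{−10}  ⇒  m·ln(0.9520933) ≤ −10·ln10  ⇒  m ≥ 469.034  ⇒  m = 470

m = 470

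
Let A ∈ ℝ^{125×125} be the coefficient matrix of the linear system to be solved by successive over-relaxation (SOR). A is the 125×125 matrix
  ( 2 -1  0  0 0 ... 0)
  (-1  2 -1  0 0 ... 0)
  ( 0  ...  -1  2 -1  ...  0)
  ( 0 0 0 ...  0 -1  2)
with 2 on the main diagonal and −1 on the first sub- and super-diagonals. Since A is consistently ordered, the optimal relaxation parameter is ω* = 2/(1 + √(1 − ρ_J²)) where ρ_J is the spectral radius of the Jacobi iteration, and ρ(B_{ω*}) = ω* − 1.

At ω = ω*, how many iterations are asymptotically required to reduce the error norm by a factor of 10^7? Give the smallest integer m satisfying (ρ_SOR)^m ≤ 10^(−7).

[ρ_J] n=125: ρ(B_J) = cos(π/(n+1)) = cos(π/126) = 0.9996892.
1 − cos²(π/126) = sin²(π/126) ⇒ √(1−ρ_J²) = sin(π/126) = 0.0249307.
ω* = 2 / (1 + 0.0249307) = 2 / 1.0249307 ≈ 1.9513514.
ρ(B_{ω*}) = ω*−1 = 0.9513514
(0.9513514)^m ≤ 10^{−7}  ⇒  m·ln(0.9513514) ≤ −7·ln10  ⇒  m ≥ 323.191  ⇒  m = 324

m = 324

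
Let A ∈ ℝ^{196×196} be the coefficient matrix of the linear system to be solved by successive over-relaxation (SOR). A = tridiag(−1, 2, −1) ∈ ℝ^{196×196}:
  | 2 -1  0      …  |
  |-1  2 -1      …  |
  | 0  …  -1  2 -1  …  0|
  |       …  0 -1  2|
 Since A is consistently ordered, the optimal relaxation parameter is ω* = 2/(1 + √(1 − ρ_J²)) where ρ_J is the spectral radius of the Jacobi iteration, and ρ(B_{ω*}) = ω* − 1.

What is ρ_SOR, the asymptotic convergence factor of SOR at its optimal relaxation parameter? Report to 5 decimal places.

B_J for the 196×196 system has eigenvalues cos(kπ/197); ρ_J = cos(π/197) = 0.99987.
1 − cos²(π/197) = sin²(π/197) ⇒ √(1−ρ_J²) = sin(π/197) = 0.015946.
Then 2/(1+√(1−ρ_J²)) = 2/(1+0.015946); ω* = 2/1.015946 = 1.96861.
Hence ρ(B_{ω*}) = 1.96861 − 1 = 0.96861.

ρ_SOR = 0.96861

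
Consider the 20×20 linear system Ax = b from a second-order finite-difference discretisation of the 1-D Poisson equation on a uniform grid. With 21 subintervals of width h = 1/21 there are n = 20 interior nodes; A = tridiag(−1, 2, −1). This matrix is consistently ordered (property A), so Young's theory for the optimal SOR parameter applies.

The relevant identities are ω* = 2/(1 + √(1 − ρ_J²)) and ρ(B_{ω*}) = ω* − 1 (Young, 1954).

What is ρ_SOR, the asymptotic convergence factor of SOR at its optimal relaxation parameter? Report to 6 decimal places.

n=20: λ(B_J) = 1 − λ(A)/2 = cos(kπ/21); k=1 gives ρ_J = 0.988831.
√(1−ρ_J²) simplifies to sin(π/21) = 0.1490423.
Young: ω* = 2/(1+√(1−ρ_J²)) = 2/(1+0.1490423) = 2/1.1490423 = 1.740580.
Hence ρ(B_{ω*}) = 1.740580 − 1 = 0.740580.

ρ_SOR = 0.740580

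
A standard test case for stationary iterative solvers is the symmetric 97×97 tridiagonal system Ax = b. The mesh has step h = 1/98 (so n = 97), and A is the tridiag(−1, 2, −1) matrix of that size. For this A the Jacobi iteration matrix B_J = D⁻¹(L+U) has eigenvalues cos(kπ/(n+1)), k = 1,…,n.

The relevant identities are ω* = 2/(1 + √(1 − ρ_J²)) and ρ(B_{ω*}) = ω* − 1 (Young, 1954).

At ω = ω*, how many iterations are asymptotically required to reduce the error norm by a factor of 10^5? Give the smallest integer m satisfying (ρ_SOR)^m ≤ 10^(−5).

m = 180

ρ_J = max_k |cos(kπ/98)| = cos(π/98) = 0.9994862
√(1−ρ_J²) simplifies to sin(π/98) = 0.0320516.
ω* = 2/(1 + 0.0320516) = 2/1.0320516 = 1.9378876.
Hence ρ(B_{ω*}) = 1.9378876 − 1 = 0.9378876.
For 5 digits: m = 5·ln10 / (−ln 0.9378876) = 11.5129/0.0641252 = 179.538; round up → m = 180.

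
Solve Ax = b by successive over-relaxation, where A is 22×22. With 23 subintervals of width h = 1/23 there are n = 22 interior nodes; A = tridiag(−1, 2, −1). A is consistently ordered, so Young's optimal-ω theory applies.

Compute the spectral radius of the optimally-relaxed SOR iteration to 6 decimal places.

spectrum of D⁻¹(L+U) = {cos(kπ/23) : 1≤k≤22}; ρ_J = cos(π/23) = 0.990686.
√(1 − cos²(π/23)) = sin(π/23) ≈ 0.1361666.
ω* = 2/(1+0.1361666) = 1.760305
Hence ρ(B_{ω*}) = 1.760305 − 1 = 0.760305.

ρ_SOR = 0.760305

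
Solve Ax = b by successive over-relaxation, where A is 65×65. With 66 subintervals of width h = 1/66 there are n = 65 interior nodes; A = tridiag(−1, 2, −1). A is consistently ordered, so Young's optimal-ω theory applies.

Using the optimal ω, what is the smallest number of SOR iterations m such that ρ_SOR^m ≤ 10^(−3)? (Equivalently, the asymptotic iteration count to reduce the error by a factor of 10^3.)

ρ_J = max_k |cos(kπ/66)| = cos(π/66) = 0.9988673
√(1 − cos²(π/66)) = sin(π/66) ≈ 0.0475819.
Young: ω* = 2/(1+√(1−ρ_J²)) = 2/(1+0.0475819) = 2/1.0475819 = 1.9091586.
ρ(B_{ω*}) = ω*−1 = 0.9091586
For 3 digits: m = 3·ln10 / (−ln 0.9091586) = 6.90776/0.0952357 = 72.533; round up → m = 73.

m = 73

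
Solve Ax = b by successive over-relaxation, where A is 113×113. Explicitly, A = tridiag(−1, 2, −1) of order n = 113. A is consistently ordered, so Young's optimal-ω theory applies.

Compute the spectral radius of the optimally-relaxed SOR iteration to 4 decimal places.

ρ_SOR = 0.9464

½·tridiag(1,0,1) at n=113: λ_k = cos(kπ/114); max |λ| at k=1 ⇒ ρ_J = cos(π/114) ≈ 0.9996.
1 − cos²(π/114) = sin²(π/114) ⇒ √(1−ρ_J²) = sin(π/114) = 0.02755.
[ω*] 2 ÷ (1 + 0.02755) = 2 ÷ 1.02755 = 1.9464.
ρ_SOR = ω* − 1 ≈ 0.9464.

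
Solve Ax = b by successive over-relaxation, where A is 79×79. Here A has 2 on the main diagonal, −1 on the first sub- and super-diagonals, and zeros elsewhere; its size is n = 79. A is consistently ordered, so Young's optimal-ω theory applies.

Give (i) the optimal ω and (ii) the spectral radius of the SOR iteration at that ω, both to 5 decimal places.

½·tridiag(1,0,1) at n=79: λ_k = cos(kπ/80); max |λ| at k=1 ⇒ ρ_J = cos(π/80) ≈ 0.99923.
√(1−ρ_J²) = |sin(π/80)| = 0.039260
ω* = 2/(1+0.039260) = 1.92445
Hence ρ(B_{ω*}) = 1.92445 − 1 = 0.92445.

ω* = 1.92445, ρ_SOR = 0.92445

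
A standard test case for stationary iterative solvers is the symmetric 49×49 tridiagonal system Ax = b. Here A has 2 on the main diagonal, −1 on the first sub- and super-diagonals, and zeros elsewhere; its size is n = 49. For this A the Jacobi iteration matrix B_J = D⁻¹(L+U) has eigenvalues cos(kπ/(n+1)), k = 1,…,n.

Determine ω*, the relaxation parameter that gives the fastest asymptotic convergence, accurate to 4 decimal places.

ρ_J = max_k |cos(kπ/50)| = cos(π/50) = 0.9980
√(1−ρ_J²) = |sin(π/50)| = 0.06279
ω* = 2 / (1 + 0.06279) = 2 / 1.06279 ≈ 1.8818.
and ρ(B_{ω*}) = 1.8818 − 1 = 0.8818.

ω* = 1.8818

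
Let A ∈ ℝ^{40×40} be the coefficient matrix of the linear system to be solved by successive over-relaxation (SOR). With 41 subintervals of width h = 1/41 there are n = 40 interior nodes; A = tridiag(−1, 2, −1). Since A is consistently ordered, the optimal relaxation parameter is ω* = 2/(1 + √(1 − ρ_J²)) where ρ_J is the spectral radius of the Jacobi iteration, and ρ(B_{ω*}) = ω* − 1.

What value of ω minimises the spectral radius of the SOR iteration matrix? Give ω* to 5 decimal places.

spectrum of D⁻¹(L+U) = {cos(kπ/41) : 1≤k≤40}; ρ_J = cos(π/41) = 0.99707.
1 − cos²(π/41) = sin²(π/41) ⇒ √(1−ρ_J²) = sin(π/41) = 0.076549.
ω* = 2/(1 + 0.076549) = 2/1.076549 = 1.85779.
ρ_SOR = ω* − 1 = 1.85779 − 1 = 0.85779.

ω* = 1.85779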